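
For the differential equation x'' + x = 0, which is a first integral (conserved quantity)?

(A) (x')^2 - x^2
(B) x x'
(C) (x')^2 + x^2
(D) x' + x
C

A first integral I satisfies dI/dt = 0 along every solution. Differentiate each option and use the equation of motion:
(A) d/dt[(x')^2 - x^2] = 2x'x'' - 2x x' = -4x x', not identically 0
(B) d/dt[x x'] = (x')^2 + x x'' = (x')^2 - x^2, not identically 0
(C) d/dt[(x')^2 + x^2] = 2x'x'' + 2x x' = 2x'(-x) + 2x x' = 0
(D) d/dt[x' + x] = x'' + x' = -x + x', not identically 0

Only (C) has zero time-derivative. So the energy-like quantity (x')^2 + x^2 is the first integral.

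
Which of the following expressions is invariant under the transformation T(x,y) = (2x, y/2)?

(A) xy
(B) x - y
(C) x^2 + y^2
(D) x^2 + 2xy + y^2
A

An expression E(x,y) is invariant under T if E(T(x,y)) = E(x,y). Here T(x,y) = (2x, y/2).
Substitute the transformed coordinates into each option and compare with the original:
(A) xy  ->  (2x)(y/2) = xy   [equals xy: invariant]
(B) x - y  ->  (2x) - (y/2) = 2x - y/2   [differs from x - y: not invariant]
(C) x^2 + y^2  ->  (2x)^2 + (y/2)^2 = 4x^2 + y^2/4   [differs from x^2 + y^2: not invariant]
(D) x^2 + 2xy + y^2  ->  (2x)^2 + 2(2x)(y/2) + (y/2)^2 = 4x^2 + 2xy + y^2/4   [differs from x^2 + 2xy + y^2: not invariant]

Only option (A), xy, is unchanged by the transformation.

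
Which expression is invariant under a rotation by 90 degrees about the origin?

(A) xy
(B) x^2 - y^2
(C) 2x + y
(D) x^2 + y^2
D

A rotation by 90 degrees sends (x, y) to (-y, x).
Substitute the transformed coordinates into each option and compare with the original:
(A) xy  ->  (-y)(x) = -xy   [differs from xy: not invariant]
(B) x^2 - y^2  ->  (-y)^2 - (x)^2 = -x^2 + y^2   [differs from x^2 - y^2: not invariant]
(C) 2x + y  ->  2(-y) + (x) = x - 2y   [differs from 2x + y: not invariant]
(D) x^2 + y^2  ->  (-y)^2 + (x)^2 = x^2 + y^2   [equals x^2 + y^2: invariant]

Only option (D), x^2 + y^2, is unchanged by the transformation.
Geometrically, x^2 + y^2 is the squared distance from the origin, which every rotation about the origin preserves.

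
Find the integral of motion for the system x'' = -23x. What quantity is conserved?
E = (x')^2 + 23x^2

Multiply the equation by x':
x' * x'' = -23x * x'
The left side is d/dt[(x')^2/2] and the right side is d/dt[-23x^2/2], so
d/dt[(x')^2/2 + 23x^2/2] = 0, i.e. (x')^2/2 + 23x^2/2 = constant.
Multiplying by 2, the integral of motion is E = (x')^2 + 23x^2.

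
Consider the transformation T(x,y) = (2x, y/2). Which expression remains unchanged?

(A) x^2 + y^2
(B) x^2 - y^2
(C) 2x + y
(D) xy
D

An expression E(x,y) is invariant under T if E(T(x,y)) = E(x,y). Here T(x,y) = (2x, y/2).
Substitute the transformed coordinates into each option and compare with the original:
(A) x^2 + y^2  ->  (2x)^2 + (y/2)^2 = 4x^2 + y^2/4   [differs from x^2 + y^2: not invariant]
(B) x^2 - y^2  ->  (2x)^2 - (y/2)^2 = 4x^2 - y^2/4   [differs from x^2 - y^2: not invariant]
(C) 2x + y  ->  2(2x) + (y/2) = 4x + y/2   [differs from 2x + y: not invariant]
(D) xy  ->  (2x)(y/2) = xy   [equals xy: invariant]

Only option (D), xy, is unchanged by the transformation.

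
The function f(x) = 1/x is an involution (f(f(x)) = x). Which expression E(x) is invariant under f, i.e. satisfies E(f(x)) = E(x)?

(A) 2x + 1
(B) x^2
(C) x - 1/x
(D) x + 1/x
D

Replace x by f(x) = 1/x in each option and simplify. As a quick numerical cross-check, also compare E(3) with E(f(3)) = E(1/3).

(A) 2x + 1  ->  2(1/x) + 1 = (x + 2)/x; check: E(3) = 7 but E(1/3) = 5/3.   [not invariant]
(B) x^2  ->  (1/x)^2 = x^(-2); check: E(3) = 9 but E(1/3) = 1/9.   [not invariant]
(C) x - 1/x  ->  (1/x) - 1/(1/x) = -x + 1/x; check: E(3) = 8/3 but E(1/3) = -8/3.   [not invariant]
(D) x + 1/x  ->  (1/x) + 1/(1/x), which simplifies back to x + 1/x; check: E(3) = 10/3, E(1/3) = 10/3.   [invariant]

Only (D) is unchanged. E is symmetric under swapping x with f(x) = 1/x, which is exactly what an involution does.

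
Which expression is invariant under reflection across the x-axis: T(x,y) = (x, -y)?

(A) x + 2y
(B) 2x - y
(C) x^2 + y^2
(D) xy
C

The map is reflection across the x-axis: T(x,y) = (x, -y).
Substitute the transformed coordinates into each option and compare with the original:
(A) x + 2y  ->  (x) + 2(-y) = x - 2y   [differs from x + 2y: not invariant]
(B) 2x - y  ->  2(x) - (-y) = 2x + y   [differs from 2x - y: not invariant]
(C) x^2 + y^2  ->  (x)^2 + (-y)^2 = x^2 + y^2   [equals x^2 + y^2: invariant]
(D) xy  ->  (x)(-y) = -xy   [differs from xy: not invariant]

Only option (C), x^2 + y^2, is unchanged by the transformation.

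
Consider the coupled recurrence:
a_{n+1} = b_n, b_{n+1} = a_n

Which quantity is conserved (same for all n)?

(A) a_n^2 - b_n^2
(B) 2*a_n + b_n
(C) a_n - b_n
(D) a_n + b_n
D

Replace a_n by a_{n+1} = b_n and b_n by b_{n+1} = a_n in each option and simplify:
(A) a_n^2 - b_n^2  ->  (b_n)^2 - (a_n)^2 = -a_n^2 + b_n^2   [not conserved]
(B) 2*a_n + b_n  ->  2*(b_n) + (a_n) = a_n + 2*b_n   [not conserved]
(C) a_n - b_n  ->  (b_n) - (a_n) = -a_n + b_n   [not conserved]
(D) a_n + b_n  ->  (b_n) + (a_n) = a_n + b_n   [conserved]

Only (D) a_n + b_n returns to itself after one step, so it is the conserved quantity.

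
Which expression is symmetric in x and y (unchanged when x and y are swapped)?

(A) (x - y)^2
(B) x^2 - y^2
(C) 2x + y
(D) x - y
A

A symmetric expression is unchanged when the variables are permuted; here the transformation to test is the swap (x, y) -> (y, x).
Substitute the transformed coordinates into each option and compare with the original:
(A) (x - y)^2  ->  ((y) - (x))^2 = x^2 - 2xy + y^2   [equals (x - y)^2: invariant]
(B) x^2 - y^2  ->  (y)^2 - (x)^2 = -x^2 + y^2   [differs from x^2 - y^2: not invariant]
(C) 2x + y  ->  2(y) + (x) = x + 2y   [differs from 2x + y: not invariant]
(D) x - y  ->  (y) - (x) = -x + y   [differs from x - y: not invariant]

Only option (A), (x - y)^2, is unchanged by the transformation.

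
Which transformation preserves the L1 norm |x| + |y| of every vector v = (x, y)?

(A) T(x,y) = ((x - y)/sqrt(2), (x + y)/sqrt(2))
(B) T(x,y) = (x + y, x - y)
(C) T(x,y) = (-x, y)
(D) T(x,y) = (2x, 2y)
C

A transformation preserves a norm if ||T(v)|| = ||v|| for every v; a single vector where the norm changes rules an option out.

(A) T(x,y) = ((x - y)/sqrt(2), (x + y)/sqrt(2)): v = (1, 0) has norm |1| + |0| = 1, but T(v) = (sqrt(2)/2, sqrt(2)/2) has norm sqrt(2) -- not preserved.
(B) T(x,y) = (x + y, x - y): v = (1, 0) has norm |1| + |0| = 1, but T(v) = (1, 1) has norm 2 -- not preserved.
(C) T(x,y) = (-x, y): preserves the norm -- it only permutes the coordinates and/or flips signs, which leaves |x| + |y| unchanged.
(D) T(x,y) = (2x, 2y): v = (1, 0) has norm |1| + |0| = 1, but T(v) = (2, 0) has norm 2 -- not preserved.

Therefore the answer is (C).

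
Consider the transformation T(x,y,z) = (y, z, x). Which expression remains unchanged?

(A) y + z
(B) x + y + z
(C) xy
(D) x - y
B

Apply T(x,y,z) = (y, z, x) to each option, i.e. replace (x, y, z) by the transformed coordinates.
Substitute the transformed coordinates into each option and compare with the original:
(A) y + z  ->  (z) + (x) = x + z   [differs from y + z: not invariant]
(B) x + y + z  ->  (y) + (z) + (x) = x + y + z   [equals x + y + z: invariant]
(C) xy  ->  (y)(z) = yz   [differs from xy: not invariant]
(D) x - y  ->  (y) - (z) = y - z   [differs from x - y: not invariant]

Only option (B), x + y + z, is unchanged by the transformation.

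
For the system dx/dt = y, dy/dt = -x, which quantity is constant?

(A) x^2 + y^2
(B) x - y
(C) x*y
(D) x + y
A

A first integral I satisfies dI/dt = 0 along every solution. Differentiate each option and use the equation of motion:
(A) d/dt[x^2 + y^2] = 2x*dx/dt + 2y*dy/dt = 2x*y + 2y*(-x) = 0
(B) d/dt[x - y] = y - (-x) = x + y, not identically 0
(C) d/dt[x*y] = (dx/dt)y + x(dy/dt) = y^2 - x^2, not identically 0
(D) d/dt[x + y] = y + (-x) = y - x, not identically 0

Only (A) has zero time-derivative. So x^2 + y^2 (the squared radius; trajectories are circles) is the conserved quantity.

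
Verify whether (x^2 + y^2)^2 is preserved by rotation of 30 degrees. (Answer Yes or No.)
Yes

Applying rotation by 30 degrees: x' = x*cos(30 degrees) - y*sin(30 degrees) = sqrt(3)x/2 - y/2, y' = x*sin(30 degrees) + y*cos(30 degrees) = x/2 + sqrt(3)y/2

Substituting into (x^2 + y^2)^2:
((sqrt(3)x/2 - y/2)^2 + (x/2 + sqrt(3)y/2)^2)^2
= x^4 + 2x^2y^2 + y^4 = (x^2 + y^2)^2

This equals the original expression (x^2 + y^2)^2, so it IS invariant.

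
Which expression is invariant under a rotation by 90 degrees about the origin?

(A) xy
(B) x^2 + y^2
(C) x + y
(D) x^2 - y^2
B

A rotation by 90 degrees sends (x, y) to (-y, x).
Substitute the transformed coordinates into each option and compare with the original:
(A) xy  ->  (-y)(x) = -xy   [differs from xy: not invariant]
(B) x^2 + y^2  ->  (-y)^2 + (x)^2 = x^2 + y^2   [equals x^2 + y^2: invariant]
(C) x + y  ->  (-y) + (x) = x - y   [differs from x + y: not invariant]
(D) x^2 - y^2  ->  (-y)^2 - (x)^2 = -x^2 + y^2   [differs from x^2 - y^2: not invariant]

Only option (B), x^2 + y^2, is unchanged by the transformation.
Geometrically, x^2 + y^2 is the squared distance from the origin, which every rotation about the origin preserves.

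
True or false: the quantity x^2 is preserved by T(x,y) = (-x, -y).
True

Substitute T(x,y) = (-x, -y) into the expression and compare with the original.

Original: x^2
After applying T: (-x)^2 = x^2

This is identical to the original x^2, so the expression is invariant.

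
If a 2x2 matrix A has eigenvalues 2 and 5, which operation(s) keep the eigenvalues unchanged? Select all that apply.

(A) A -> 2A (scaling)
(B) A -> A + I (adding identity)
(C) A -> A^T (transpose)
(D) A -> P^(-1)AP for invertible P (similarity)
C and D

Eigenvalues are preserved by:
1. Similarity transformations: A -> P^(-1)AP (same characteristic polynomial)
2. Transpose: A^T has the same eigenvalues as A

Eigenvalues are NOT preserved by:
- Adding identity: eigenvalues become 2+1, 5+1
- Scaling: eigenvalues become 4, 10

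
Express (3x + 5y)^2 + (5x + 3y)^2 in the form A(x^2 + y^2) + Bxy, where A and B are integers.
34(x^2 + y^2) + 60xy

Expanding: (3x + 5y)^2 = 9x^2 + 30xy + 25y^2
(5x + 3y)^2 = 25x^2 + 30xy + 9y^2
Sum = (9+25)(x^2+y^2) + 60xy = 34(x^2 + y^2) + 60xy
This is symmetric in x and y.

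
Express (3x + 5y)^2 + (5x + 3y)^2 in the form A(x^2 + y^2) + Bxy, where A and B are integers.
34(x^2 + y^2) + 60xy

Expanding: (3x + 5y)^2 = 9x^2 + 30xy + 25y^2
(5x + 3y)^2 = 25x^2 + 30xy + 9y^2
Sum = (9+25)(x^2+y^2) + 60xy = 34(x^2 + y^2) + 60xy
This is symmetric in x and y.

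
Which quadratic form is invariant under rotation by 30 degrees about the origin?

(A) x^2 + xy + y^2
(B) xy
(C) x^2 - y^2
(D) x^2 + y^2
D

Rotation by 30 degrees sends (x, y) to (sqrt(3)x/2 - y/2, x/2 + sqrt(3)y/2).
Substitute the transformed coordinates into each option and compare with the original:
(A) x^2 + xy + y^2  ->  (sqrt(3)x/2 - y/2)^2 + (sqrt(3)x/2 - y/2)(x/2 + sqrt(3)y/2) + (x/2 + sqrt(3)y/2)^2 = sqrt(3)x^2/4 + x^2 + xy/2 - sqrt(3)y^2/4 + y^2   [differs from x^2 + xy + y^2: not invariant]
(B) xy  ->  (sqrt(3)x/2 - y/2)(x/2 + sqrt(3)y/2) = sqrt(3)x^2/4 + xy/2 - sqrt(3)y^2/4   [differs from xy: not invariant]
(C) x^2 - y^2  ->  (sqrt(3)x/2 - y/2)^2 - (x/2 + sqrt(3)y/2)^2 = x^2/2 - sqrt(3)xy - y^2/2   [differs from x^2 - y^2: not invariant]
(D) x^2 + y^2  ->  (sqrt(3)x/2 - y/2)^2 + (x/2 + sqrt(3)y/2)^2 = x^2 + y^2   [equals x^2 + y^2: invariant]

Only option (D), x^2 + y^2, is unchanged by the transformation.
x^2 + y^2 is the squared distance from the origin, which rotations preserve.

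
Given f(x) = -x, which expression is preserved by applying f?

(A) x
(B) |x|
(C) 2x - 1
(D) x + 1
B

For f(x) = -x:
Applying f replaces x by -x. Since |-x| = |x|, the absolute value is unchanged by f, whereas x -> -x, 2x - 1 -> -2x - 1 and x + 1 -> -x + 1 all change.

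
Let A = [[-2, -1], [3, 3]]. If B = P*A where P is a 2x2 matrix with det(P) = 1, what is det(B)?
-3

By the multiplicative property of determinants, det(B) = det(P*A) = det(P) * det(A) = det(A),
so the determinant is invariant under multiplication by any determinant-1 matrix; we just need det(A).

det(A) = (-2)(3) - (-1)(3) = -6 - (-3) = -3

Therefore det(B) = 1 * (-3) = -3.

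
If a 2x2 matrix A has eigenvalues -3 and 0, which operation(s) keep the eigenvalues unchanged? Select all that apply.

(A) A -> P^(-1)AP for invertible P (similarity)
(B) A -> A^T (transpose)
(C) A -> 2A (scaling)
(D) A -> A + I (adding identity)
A and B

Eigenvalues are preserved by:
1. Similarity transformations: A -> P^(-1)AP (same characteristic polynomial)
2. Transpose: A^T has the same eigenvalues as A

Eigenvalues are NOT preserved by:
- Adding identity: eigenvalues become -3+1, 0+1
- Scaling: eigenvalues become -6, 0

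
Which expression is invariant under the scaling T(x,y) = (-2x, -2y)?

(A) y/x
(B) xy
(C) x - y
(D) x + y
A

Under the uniform scaling T(x,y) = (-2x, -2y):
Substitute the transformed coordinates into each option and compare with the original:
(A) y/x  ->  (-2y)/(-2x) = y/x   [equals y/x: invariant]
(B) xy  ->  (-2x)(-2y) = 4xy   [differs from xy: not invariant]
(C) x - y  ->  (-2x) - (-2y) = -2x + 2y   [differs from x - y: not invariant]
(D) x + y  ->  (-2x) + (-2y) = -2x - 2y   [differs from x + y: not invariant]

Only option (A), y/x, is unchanged by the transformation.
The common factor -2 cancels in a ratio of coordinates, while sums, products and sums of squares pick up factors of -2 or 4.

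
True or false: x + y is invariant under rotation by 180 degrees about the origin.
False

Applying rotation by 180 degrees: x' = x*cos(180 degrees) - y*sin(180 degrees) = -x, y' = x*sin(180 degrees) + y*cos(180 degrees) = -y

Substituting into x + y:
(-x) + (-y)
= -x - y

This differs from the original expression x + y, so it is NOT invariant.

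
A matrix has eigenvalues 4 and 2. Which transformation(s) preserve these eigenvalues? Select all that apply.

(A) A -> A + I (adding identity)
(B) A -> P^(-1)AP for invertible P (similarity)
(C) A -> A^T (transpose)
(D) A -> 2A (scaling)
B and C

Eigenvalues are preserved by:
1. Similarity transformations: A -> P^(-1)AP (same characteristic polynomial)
2. Transpose: A^T has the same eigenvalues as A

Eigenvalues are NOT preserved by:
- Adding identity: eigenvalues become 4+1, 2+1
- Scaling: eigenvalues become 8, 4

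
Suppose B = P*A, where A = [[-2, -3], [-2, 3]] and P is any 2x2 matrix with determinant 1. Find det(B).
-12

By the multiplicative property of determinants, det(B) = det(P*A) = det(P) * det(A) = det(A),
so the determinant is invariant under multiplication by any determinant-1 matrix; we just need det(A).

det(A) = (-2)(3) - (-3)(-2) = -6 - 6 = -12

Therefore det(B) = 1 * (-12) = -12.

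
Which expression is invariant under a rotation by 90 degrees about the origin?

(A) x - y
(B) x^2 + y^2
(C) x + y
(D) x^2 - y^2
B

A rotation by 90 degrees sends (x, y) to (-y, x).
Substitute the transformed coordinates into each option and compare with the original:
(A) x - y  ->  (-y) - (x) = -x - y   [differs from x - y: not invariant]
(B) x^2 + y^2  ->  (-y)^2 + (x)^2 = x^2 + y^2   [equals x^2 + y^2: invariant]
(C) x + y  ->  (-y) + (x) = x - y   [differs from x + y: not invariant]
(D) x^2 - y^2  ->  (-y)^2 - (x)^2 = -x^2 + y^2   [differs from x^2 - y^2: not invariant]

Only option (B), x^2 + y^2, is unchanged by the transformation.
Geometrically, x^2 + y^2 is the squared distance from the origin, which every rotation about the origin preserves.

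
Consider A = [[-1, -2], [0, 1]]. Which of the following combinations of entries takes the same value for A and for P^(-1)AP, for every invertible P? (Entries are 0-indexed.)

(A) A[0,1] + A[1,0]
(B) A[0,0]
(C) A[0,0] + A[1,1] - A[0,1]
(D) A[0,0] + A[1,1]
D

A[0,0] + A[1,1] is the trace of A. By the cyclic property of the trace, tr(P^(-1)AP) = tr(APP^(-1)) = tr(A), so it is the same for every matrix similar to A.

The other combinations are not similarity invariants. For example, take P = [[1, 1], [1, 2]] (det P = 1), so P^(-1) = [[2, -1], [-1, 1]] and
B = P^(-1)AP = [[-7, -12], [4, 7]].
Evaluating each option on A and on B:
(A) A[0,1] + A[1,0]: -2 for A, -8 for B -> changes
(B) A[0,0]: -1 for A, -7 for B -> changes
(C) A[0,0] + A[1,1] - A[0,1]: 2 for A, 12 for B -> changes
(D) A[0,0] + A[1,1]: 0 for A, 0 for B -> unchanged

Only (D) A[0,0] + A[1,1] = 0 survives (and it does so for every P, not just this one), so it is the invariant.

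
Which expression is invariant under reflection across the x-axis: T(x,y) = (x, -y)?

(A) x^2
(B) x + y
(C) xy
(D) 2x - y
A

The map is reflection across the x-axis: T(x,y) = (x, -y).
Substitute the transformed coordinates into each option and compare with the original:
(A) x^2  ->  (x)^2 = x^2   [equals x^2: invariant]
(B) x + y  ->  (x) + (-y) = x - y   [differs from x + y: not invariant]
(C) xy  ->  (x)(-y) = -xy   [differs from xy: not invariant]
(D) 2x - y  ->  2(x) - (-y) = 2x + y   [differs from 2x - y: not invariant]

Only option (A), x^2, is unchanged by the transformation.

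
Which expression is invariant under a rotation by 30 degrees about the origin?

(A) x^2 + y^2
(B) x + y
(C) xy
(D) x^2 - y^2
A

A rotation by 30 degrees sends (x, y) to (sqrt(3)x/2 - y/2, x/2 + sqrt(3)y/2).
Substitute the transformed coordinates into each option and compare with the original:
(A) x^2 + y^2  ->  (sqrt(3)x/2 - y/2)^2 + (x/2 + sqrt(3)y/2)^2 = x^2 + y^2   [equals x^2 + y^2: invariant]
(B) x + y  ->  (sqrt(3)x/2 - y/2) + (x/2 + sqrt(3)y/2) = x/2 + sqrt(3)x/2 - y/2 + sqrt(3)y/2   [differs from x + y: not invariant]
(C) xy  ->  (sqrt(3)x/2 - y/2)(x/2 + sqrt(3)y/2) = sqrt(3)x^2/4 + xy/2 - sqrt(3)y^2/4   [differs from xy: not invariant]
(D) x^2 - y^2  ->  (sqrt(3)x/2 - y/2)^2 - (x/2 + sqrt(3)y/2)^2 = x^2/2 - sqrt(3)xy - y^2/2   [differs from x^2 - y^2: not invariant]

Only option (A), x^2 + y^2, is unchanged by the transformation.
Geometrically, x^2 + y^2 is the squared distance from the origin, which every rotation about the origin preserves.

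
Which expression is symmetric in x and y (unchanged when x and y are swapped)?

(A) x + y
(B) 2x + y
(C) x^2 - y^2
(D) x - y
A

A symmetric expression is unchanged when the variables are permuted; here the transformation to test is the swap (x, y) -> (y, x).
Substitute the transformed coordinates into each option and compare with the original:
(A) x + y  ->  (y) + (x) = x + y   [equals x + y: invariant]
(B) 2x + y  ->  2(y) + (x) = x + 2y   [differs from 2x + y: not invariant]
(C) x^2 - y^2  ->  (y)^2 - (x)^2 = -x^2 + y^2   [differs from x^2 - y^2: not invariant]
(D) x - y  ->  (y) - (x) = -x + y   [differs from x - y: not invariant]

Only option (A), x + y, is unchanged by the transformation.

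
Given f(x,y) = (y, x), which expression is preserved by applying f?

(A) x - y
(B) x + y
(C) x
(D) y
B

For f(x,y) = (y, x):
After applying f: x' = y, y' = x. So x' + y' = y + x = x + y.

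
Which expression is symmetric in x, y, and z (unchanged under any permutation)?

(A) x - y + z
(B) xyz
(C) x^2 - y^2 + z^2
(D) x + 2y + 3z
B

A symmetric expression is unchanged when the variables are permuted; here the transformation to test is the swap (x, y) -> (y, x).
A symmetric expression must survive every permutation; the single swap x <-> y already eliminates the distractors, and the keyed expression is also unchanged by x <-> z and y <-> z (each variable enters it in exactly the same way).
Substitute the transformed coordinates into each option and compare with the original:
(A) x - y + z  ->  (y) - (x) + z = -x + y + z   [differs from x - y + z: not invariant]
(B) xyz  ->  (y)(x)z = xyz   [equals xyz: invariant]
(C) x^2 - y^2 + z^2  ->  (y)^2 - (x)^2 + z^2 = -x^2 + y^2 + z^2   [differs from x^2 - y^2 + z^2: not invariant]
(D) x + 2y + 3z  ->  (y) + 2(x) + 3z = 2x + y + 3z   [differs from x + 2y + 3z: not invariant]

Only option (B), xyz, is unchanged by the transformation.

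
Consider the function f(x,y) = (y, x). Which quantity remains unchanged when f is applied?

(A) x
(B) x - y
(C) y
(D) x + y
D

For f(x,y) = (y, x):
After applying f: x' = y, y' = x. So x' + y' = y + x = x + y.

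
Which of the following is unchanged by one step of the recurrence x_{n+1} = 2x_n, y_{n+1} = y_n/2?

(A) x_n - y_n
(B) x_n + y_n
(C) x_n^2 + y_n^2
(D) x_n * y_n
D

For the recurrence x_{n+1} = 2x_n, y_{n+1} = y_n/2:

x_{n+1} * y_{n+1} = (2x_n) * (y_n/2) = x_n * y_n
The product is conserved.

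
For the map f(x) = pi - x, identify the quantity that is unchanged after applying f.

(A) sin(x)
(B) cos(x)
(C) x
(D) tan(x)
A

For f(x) = pi - x:
sin(pi - x) = sin(x), so sine is invariant under this transformation.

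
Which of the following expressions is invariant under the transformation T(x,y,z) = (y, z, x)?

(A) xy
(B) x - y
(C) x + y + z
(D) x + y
C

Apply T(x,y,z) = (y, z, x) to each option, i.e. replace (x, y, z) by the transformed coordinates.
Substitute the transformed coordinates into each option and compare with the original:
(A) xy  ->  (y)(z) = yz   [differs from xy: not invariant]
(B) x - y  ->  (y) - (z) = y - z   [differs from x - y: not invariant]
(C) x + y + z  ->  (y) + (z) + (x) = x + y + z   [equals x + y + z: invariant]
(D) x + y  ->  (y) + (z) = y + z   [differs from x + y: not invariant]

Only option (C), x + y + z, is unchanged by the transformation.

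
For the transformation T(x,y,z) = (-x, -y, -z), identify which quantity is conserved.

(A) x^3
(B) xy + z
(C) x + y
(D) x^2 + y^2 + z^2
D

Apply T(x,y,z) = (-x, -y, -z) to each option, i.e. replace (x, y, z) by the transformed coordinates.
Substitute the transformed coordinates into each option and compare with the original:
(A) x^3  ->  (-x)^3 = -x^3   [differs from x^3: not invariant]
(B) xy + z  ->  (-x)(-y) + (-z) = xy - z   [differs from xy + z: not invariant]
(C) x + y  ->  (-x) + (-y) = -x - y   [differs from x + y: not invariant]
(D) x^2 + y^2 + z^2  ->  (-x)^2 + (-y)^2 + (-z)^2 = x^2 + y^2 + z^2   [equals x^2 + y^2 + z^2: invariant]

Only option (D), x^2 + y^2 + z^2, is unchanged by the transformation.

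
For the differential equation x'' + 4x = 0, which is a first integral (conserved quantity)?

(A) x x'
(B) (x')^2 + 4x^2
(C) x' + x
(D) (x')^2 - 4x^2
B

A first integral I satisfies dI/dt = 0 along every solution. Differentiate each option and use the equation of motion:
(A) d/dt[x x'] = (x')^2 + x x'' = (x')^2 - 4x^2, not identically 0
(B) d/dt[(x')^2 + 4x^2] = 2x'x'' + 8x x' = 2x'(-4x) + 8x x' = 0
(C) d/dt[x' + x] = x'' + x' = -4x + x', not identically 0
(D) d/dt[(x')^2 - 4x^2] = 2x'x'' - 8x x' = -16x x', not identically 0

Only (B) has zero time-derivative. So the energy-like quantity (x')^2 + 4x^2 is the first integral.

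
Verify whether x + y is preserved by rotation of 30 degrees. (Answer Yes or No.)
No

Applying rotation by 30 degrees: x' = x*cos(30 degrees) - y*sin(30 degrees) = sqrt(3)x/2 - y/2, y' = x*sin(30 degrees) + y*cos(30 degrees) = x/2 + sqrt(3)y/2

Substituting into x + y:
(sqrt(3)x/2 - y/2) + (x/2 + sqrt(3)y/2)
= x/2 + sqrt(3)x/2 - y/2 + sqrt(3)y/2

This differs from the original expression x + y, so it is NOT invariant.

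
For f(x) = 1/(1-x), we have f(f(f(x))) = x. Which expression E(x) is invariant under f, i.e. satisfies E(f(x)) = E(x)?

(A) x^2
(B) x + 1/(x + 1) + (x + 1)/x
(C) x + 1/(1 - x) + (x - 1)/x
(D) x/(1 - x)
C

Replace x by f(x) = 1/(1 - x) in each option and simplify. As a quick numerical cross-check, also compare E(5) with E(f(5)) = E(-1/4).

(A) x^2  ->  (1/(1 - x))^2 = (x - 1)^(-2); check: E(5) = 25 but E(-1/4) = 1/16.   [not invariant]
(B) x + 1/(x + 1) + (x + 1)/x  ->  (1/(1 - x)) + 1/((1/(1 - x)) + 1) + ((1/(1 - x)) + 1)/(1/(1 - x)) = (-x^3 + 6x^2 - 11x + 7)/(x^2 - 3x + 2); check: E(5) = 191/30 but E(-1/4) = -23/12.   [not invariant]
(C) x + 1/(1 - x) + (x - 1)/x  ->  (1/(1 - x)) + 1/(1 - (1/(1 - x))) + ((1/(1 - x)) - 1)/(1/(1 - x)), which simplifies back to x + 1/(1 - x) + (x - 1)/x; check: E(5) = 111/20, E(-1/4) = 111/20.   [invariant]
(D) x/(1 - x)  ->  (1/(1 - x))/(1 - (1/(1 - x))) = -1/x; check: E(5) = -5/4 but E(-1/4) = -1/5.   [not invariant]

Only (C) is unchanged. Indeed f(f(x)) = 1/(1 - 1/(1-x)) = (1-x)/(-x) = (x-1)/x, so E(x) = x + f(x) + f(f(x)) is the sum over the whole 3-cycle; applying f just permutes the three terms cyclically (x -> f(x) -> f(f(x)) -> x), leaving the sum unchanged.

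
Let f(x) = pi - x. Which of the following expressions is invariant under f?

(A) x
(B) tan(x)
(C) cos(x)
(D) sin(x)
D

For f(x) = pi - x:
sin(pi - x) = sin(x), so sine is invariant under this transformation.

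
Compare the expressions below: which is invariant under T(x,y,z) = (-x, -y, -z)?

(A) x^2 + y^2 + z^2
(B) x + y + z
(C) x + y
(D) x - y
A

Apply T(x,y,z) = (-x, -y, -z) to each option, i.e. replace (x, y, z) by the transformed coordinates.
Substitute the transformed coordinates into each option and compare with the original:
(A) x^2 + y^2 + z^2  ->  (-x)^2 + (-y)^2 + (-z)^2 = x^2 + y^2 + z^2   [equals x^2 + y^2 + z^2: invariant]
(B) x + y + z  ->  (-x) + (-y) + (-z) = -x - y - z   [differs from x + y + z: not invariant]
(C) x + y  ->  (-x) + (-y) = -x - y   [differs from x + y: not invariant]
(D) x - y  ->  (-x) - (-y) = -x + y   [differs from x - y: not invariant]

Only option (A), x^2 + y^2 + z^2, is unchanged by the transformation.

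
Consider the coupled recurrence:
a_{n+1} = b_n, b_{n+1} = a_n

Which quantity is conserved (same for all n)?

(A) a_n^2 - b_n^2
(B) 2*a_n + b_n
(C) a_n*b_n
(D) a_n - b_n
C

Replace a_n by a_{n+1} = b_n and b_n by b_{n+1} = a_n in each option and simplify:
(A) a_n^2 - b_n^2  ->  (b_n)^2 - (a_n)^2 = -a_n^2 + b_n^2   [not conserved]
(B) 2*a_n + b_n  ->  2*(b_n) + (a_n) = a_n + 2*b_n   [not conserved]
(C) a_n*b_n  ->  (b_n)*(a_n) = a_n*b_n   [conserved]
(D) a_n - b_n  ->  (b_n) - (a_n) = -a_n + b_n   [not conserved]

Only (C) a_n*b_n returns to itself after one step, so it is the conserved quantity.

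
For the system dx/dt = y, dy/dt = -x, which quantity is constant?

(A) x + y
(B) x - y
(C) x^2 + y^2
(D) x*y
C

A first integral I satisfies dI/dt = 0 along every solution. Differentiate each option and use the equation of motion:
(A) d/dt[x + y] = y + (-x) = y - x, not identically 0
(B) d/dt[x - y] = y - (-x) = x + y, not identically 0
(C) d/dt[x^2 + y^2] = 2x*dx/dt + 2y*dy/dt = 2x*y + 2y*(-x) = 0
(D) d/dt[x*y] = (dx/dt)y + x(dy/dt) = y^2 - x^2, not identically 0

Only (C) has zero time-derivative. So x^2 + y^2 (the squared radius; trajectories are circles) is the conserved quantity.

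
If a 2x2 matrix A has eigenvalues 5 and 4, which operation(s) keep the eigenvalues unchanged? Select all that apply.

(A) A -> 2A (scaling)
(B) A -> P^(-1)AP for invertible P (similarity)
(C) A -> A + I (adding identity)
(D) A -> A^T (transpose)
B and D

Eigenvalues are preserved by:
1. Similarity transformations: A -> P^(-1)AP (same characteristic polynomial)
2. Transpose: A^T has the same eigenvalues as A

Eigenvalues are NOT preserved by:
- Adding identity: eigenvalues become 5+1, 4+1
- Scaling: eigenvalues become 10, 8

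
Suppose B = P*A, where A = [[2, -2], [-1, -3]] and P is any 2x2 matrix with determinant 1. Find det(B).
-8

By the multiplicative property of determinants, det(B) = det(P*A) = det(P) * det(A) = det(A),
so the determinant is invariant under multiplication by any determinant-1 matrix; we just need det(A).

det(A) = (2)(-3) - (-2)(-1) = -6 - 2 = -8

Therefore det(B) = 1 * (-8) = -8.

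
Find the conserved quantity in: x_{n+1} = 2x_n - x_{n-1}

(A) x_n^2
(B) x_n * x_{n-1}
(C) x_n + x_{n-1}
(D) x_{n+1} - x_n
D

For the recurrence x_{n+1} = 2x_n - x_{n-1}:

If x_{n+1} = 2x_n - x_{n-1}, then:
x_{n+1} - x_n = x_n - x_{n-1}
The first difference is constant throughout the sequence.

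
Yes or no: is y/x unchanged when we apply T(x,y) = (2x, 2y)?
Yes

Substitute T(x,y) = (2x, 2y) into the expression and compare with the original.

Original: y/x
After applying T: (2y)/(2x) = y/x

This is identical to the original y/x, so the expression is invariant.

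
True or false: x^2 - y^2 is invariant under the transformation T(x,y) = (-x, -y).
True

Substitute T(x,y) = (-x, -y) into the expression and compare with the original.

Original: x^2 - y^2
After applying T: (-x)^2 - (-y)^2 = x^2 - y^2

This is identical to the original x^2 - y^2, so the expression is invariant.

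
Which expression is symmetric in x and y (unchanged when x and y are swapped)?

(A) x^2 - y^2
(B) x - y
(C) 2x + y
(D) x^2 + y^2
D

A symmetric expression is unchanged when the variables are permuted; here the transformation to test is the swap (x, y) -> (y, x).
Substitute the transformed coordinates into each option and compare with the original:
(A) x^2 - y^2  ->  (y)^2 - (x)^2 = -x^2 + y^2   [differs from x^2 - y^2: not invariant]
(B) x - y  ->  (y) - (x) = -x + y   [differs from x - y: not invariant]
(C) 2x + y  ->  2(y) + (x) = x + 2y   [differs from 2x + y: not invariant]
(D) x^2 + y^2  ->  (y)^2 + (x)^2 = x^2 + y^2   [equals x^2 + y^2: invariant]

Only option (D), x^2 + y^2, is unchanged by the transformation.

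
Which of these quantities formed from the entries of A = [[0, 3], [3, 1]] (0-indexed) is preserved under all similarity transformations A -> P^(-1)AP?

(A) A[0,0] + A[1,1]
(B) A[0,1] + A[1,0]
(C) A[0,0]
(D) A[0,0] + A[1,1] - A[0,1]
A

A[0,0] + A[1,1] is the trace of A. By the cyclic property of the trace, tr(P^(-1)AP) = tr(APP^(-1)) = tr(A), so it is the same for every matrix similar to A.

The other combinations are not similarity invariants. For example, take P = [[2, 1], [1, 1]] (det P = 1), so P^(-1) = [[1, -1], [-1, 2]] and
B = P^(-1)AP = [[-4, -1], [11, 5]].
Evaluating each option on A and on B:
(A) A[0,0] + A[1,1]: 1 for A, 1 for B -> unchanged
(B) A[0,1] + A[1,0]: 6 for A, 10 for B -> changes
(C) A[0,0]: 0 for A, -4 for B -> changes
(D) A[0,0] + A[1,1] - A[0,1]: -2 for A, 2 for B -> changes

Only (A) A[0,0] + A[1,1] = 1 survives (and it does so for every P, not just this one), so it is the invariant.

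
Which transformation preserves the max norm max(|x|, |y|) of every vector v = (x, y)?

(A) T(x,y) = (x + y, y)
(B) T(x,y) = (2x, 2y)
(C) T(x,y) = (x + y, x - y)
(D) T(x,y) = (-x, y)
D

A transformation preserves a norm if ||T(v)|| = ||v|| for every v; a single vector where the norm changes rules an option out.

(A) T(x,y) = (x + y, y): v = (1, 1) has norm max(|1|, |1|) = 1, but T(v) = (2, 1) has norm 2 -- not preserved.
(B) T(x,y) = (2x, 2y): v = (1, 0) has norm max(|1|, |0|) = 1, but T(v) = (2, 0) has norm 2 -- not preserved.
(C) T(x,y) = (x + y, x - y): v = (1, 1) has norm max(|1|, |1|) = 1, but T(v) = (2, 0) has norm 2 -- not preserved.
(D) T(x,y) = (-x, y): preserves the norm -- it only permutes the coordinates and/or flips signs, which leaves max(|x|, |y|) unchanged.

Therefore the answer is (D).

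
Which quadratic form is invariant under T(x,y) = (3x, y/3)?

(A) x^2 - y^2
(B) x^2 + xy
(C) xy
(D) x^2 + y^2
C

T multiplies x by 3 and divides y by 3.
Substitute the transformed coordinates into each option and compare with the original:
(A) x^2 - y^2  ->  (3x)^2 - (y/3)^2 = 9x^2 - y^2/9   [differs from x^2 - y^2: not invariant]
(B) x^2 + xy  ->  (3x)^2 + (3x)(y/3) = 9x^2 + xy   [differs from x^2 + xy: not invariant]
(C) xy  ->  (3x)(y/3) = xy   [equals xy: invariant]
(D) x^2 + y^2  ->  (3x)^2 + (y/3)^2 = 9x^2 + y^2/9   [differs from x^2 + y^2: not invariant]

Only option (C), xy, is unchanged by the transformation.
The factors 3 and 1/3 cancel only in the pure product xy.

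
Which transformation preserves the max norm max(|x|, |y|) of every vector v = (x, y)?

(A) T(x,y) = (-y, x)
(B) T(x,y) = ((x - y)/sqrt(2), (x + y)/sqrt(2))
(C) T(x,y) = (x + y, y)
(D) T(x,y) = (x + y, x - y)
A

A transformation preserves a norm if ||T(v)|| = ||v|| for every v; a single vector where the norm changes rules an option out.

(A) T(x,y) = (-y, x): preserves the norm -- it only permutes the coordinates and/or flips signs, which leaves max(|x|, |y|) unchanged.
(B) T(x,y) = ((x - y)/sqrt(2), (x + y)/sqrt(2)): v = (1, 0) has norm max(|1|, |0|) = 1, but T(v) = (sqrt(2)/2, sqrt(2)/2) has norm sqrt(2)/2 -- not preserved.
(C) T(x,y) = (x + y, y): v = (1, 1) has norm max(|1|, |1|) = 1, but T(v) = (2, 1) has norm 2 -- not preserved.
(D) T(x,y) = (x + y, x - y): v = (1, 1) has norm max(|1|, |1|) = 1, but T(v) = (2, 0) has norm 2 -- not preserved.

Therefore the answer is (A).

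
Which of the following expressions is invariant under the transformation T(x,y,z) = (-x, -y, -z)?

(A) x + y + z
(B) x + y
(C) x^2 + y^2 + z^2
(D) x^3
C

Apply T(x,y,z) = (-x, -y, -z) to each option, i.e. replace (x, y, z) by the transformed coordinates.
Substitute the transformed coordinates into each option and compare with the original:
(A) x + y + z  ->  (-x) + (-y) + (-z) = -x - y - z   [differs from x + y + z: not invariant]
(B) x + y  ->  (-x) + (-y) = -x - y   [differs from x + y: not invariant]
(C) x^2 + y^2 + z^2  ->  (-x)^2 + (-y)^2 + (-z)^2 = x^2 + y^2 + z^2   [equals x^2 + y^2 + z^2: invariant]
(D) x^3  ->  (-x)^3 = -x^3   [differs from x^3: not invariant]

Only option (C), x^2 + y^2 + z^2, is unchanged by the transformation.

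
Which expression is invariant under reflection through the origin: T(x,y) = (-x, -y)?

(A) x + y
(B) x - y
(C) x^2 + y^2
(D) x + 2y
C

The map is reflection through the origin: T(x,y) = (-x, -y).
Substitute the transformed coordinates into each option and compare with the original:
(A) x + y  ->  (-x) + (-y) = -x - y   [differs from x + y: not invariant]
(B) x - y  ->  (-x) - (-y) = -x + y   [differs from x - y: not invariant]
(C) x^2 + y^2  ->  (-x)^2 + (-y)^2 = x^2 + y^2   [equals x^2 + y^2: invariant]
(D) x + 2y  ->  (-x) + 2(-y) = -x - 2y   [differs from x + 2y: not invariant]

Only option (C), x^2 + y^2, is unchanged by the transformation.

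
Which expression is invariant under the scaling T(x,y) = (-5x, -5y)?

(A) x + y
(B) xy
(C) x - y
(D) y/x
D

Under the uniform scaling T(x,y) = (-5x, -5y):
Substitute the transformed coordinates into each option and compare with the original:
(A) x + y  ->  (-5x) + (-5y) = -5x - 5y   [differs from x + y: not invariant]
(B) xy  ->  (-5x)(-5y) = 25xy   [differs from xy: not invariant]
(C) x - y  ->  (-5x) - (-5y) = -5x + 5y   [differs from x - y: not invariant]
(D) y/x  ->  (-5y)/(-5x) = y/x   [equals y/x: invariant]

Only option (D), y/x, is unchanged by the transformation.
The common factor -5 cancels in a ratio of coordinates, while sums, products and sums of squares pick up factors of -5 or 25.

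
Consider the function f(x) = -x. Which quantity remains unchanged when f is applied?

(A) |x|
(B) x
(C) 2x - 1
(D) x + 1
A

For f(x) = -x:
Applying f replaces x by -x. Since |-x| = |x|, the absolute value is unchanged by f, whereas x -> -x, 2x - 1 -> -2x - 1 and x + 1 -> -x + 1 all change.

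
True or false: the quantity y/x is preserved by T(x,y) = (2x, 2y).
True

Substitute T(x,y) = (2x, 2y) into the expression and compare with the original.

Original: y/x
After applying T: (2y)/(2x) = y/x

This is identical to the original y/x, so the expression is invariant.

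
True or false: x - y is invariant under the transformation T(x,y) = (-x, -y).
False

Substitute T(x,y) = (-x, -y) into the expression and compare with the original.

Original: x - y
After applying T: (-x) - (-y) = -x + y

This differs from the original x - y (difference: -2x + 2y), so the expression is NOT invariant.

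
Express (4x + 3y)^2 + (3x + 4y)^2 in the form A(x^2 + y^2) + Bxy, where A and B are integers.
25(x^2 + y^2) + 48xy

Expanding: (4x + 3y)^2 = 16x^2 + 24xy + 9y^2
(3x + 4y)^2 = 9x^2 + 24xy + 16y^2
Sum = (16+9)(x^2+y^2) + 48xy = 25(x^2 + y^2) + 48xy
This is symmetric in x and y.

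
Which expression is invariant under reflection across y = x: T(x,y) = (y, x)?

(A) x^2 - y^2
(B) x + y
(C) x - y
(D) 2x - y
B

The map is reflection across y = x: T(x,y) = (y, x).
Substitute the transformed coordinates into each option and compare with the original:
(A) x^2 - y^2  ->  (y)^2 - (x)^2 = -x^2 + y^2   [differs from x^2 - y^2: not invariant]
(B) x + y  ->  (y) + (x) = x + y   [equals x + y: invariant]
(C) x - y  ->  (y) - (x) = -x + y   [differs from x - y: not invariant]
(D) 2x - y  ->  2(y) - (x) = -x + 2y   [differs from 2x - y: not invariant]

Only option (B), x + y, is unchanged by the transformation.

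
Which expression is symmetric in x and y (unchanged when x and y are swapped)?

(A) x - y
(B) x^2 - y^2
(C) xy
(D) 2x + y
C

A symmetric expression is unchanged when the variables are permuted; here the transformation to test is the swap (x, y) -> (y, x).
Substitute the transformed coordinates into each option and compare with the original:
(A) x - y  ->  (y) - (x) = -x + y   [differs from x - y: not invariant]
(B) x^2 - y^2  ->  (y)^2 - (x)^2 = -x^2 + y^2   [differs from x^2 - y^2: not invariant]
(C) xy  ->  (y)(x) = xy   [equals xy: invariant]
(D) 2x + y  ->  2(y) + (x) = x + 2y   [differs from 2x + y: not invariant]

Only option (C), xy, is unchanged by the transformation.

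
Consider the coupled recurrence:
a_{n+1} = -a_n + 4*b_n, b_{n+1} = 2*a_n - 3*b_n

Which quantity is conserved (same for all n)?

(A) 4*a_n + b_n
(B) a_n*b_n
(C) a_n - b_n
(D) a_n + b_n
D

Replace a_n by a_{n+1} = -a_n + 4*b_n and b_n by b_{n+1} = 2*a_n - 3*b_n in each option and simplify:
(A) 4*a_n + b_n  ->  4*(-a_n + 4*b_n) + (2*a_n - 3*b_n) = -2*a_n + 13*b_n   [not conserved]
(B) a_n*b_n  ->  (-a_n + 4*b_n)*(2*a_n - 3*b_n) = -2*a_n^2 + 11*a_n*b_n - 12*b_n^2   [not conserved]
(C) a_n - b_n  ->  (-a_n + 4*b_n) - (2*a_n - 3*b_n) = -3*a_n + 7*b_n   [not conserved]
(D) a_n + b_n  ->  (-a_n + 4*b_n) + (2*a_n - 3*b_n) = a_n + b_n   [conserved]

Only (D) a_n + b_n returns to itself after one step, so it is the conserved quantity.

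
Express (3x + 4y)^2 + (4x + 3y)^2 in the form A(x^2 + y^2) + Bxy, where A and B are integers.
25(x^2 + y^2) + 48xy

Expanding: (3x + 4y)^2 = 9x^2 + 24xy + 16y^2
(4x + 3y)^2 = 16x^2 + 24xy + 9y^2
Sum = (9+16)(x^2+y^2) + 48xy = 25(x^2 + y^2) + 48xy
This is symmetric in x and y.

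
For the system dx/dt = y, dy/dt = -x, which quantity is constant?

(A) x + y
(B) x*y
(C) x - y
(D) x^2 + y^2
D

A first integral I satisfies dI/dt = 0 along every solution. Differentiate each option and use the equation of motion:
(A) d/dt[x + y] = y + (-x) = y - x, not identically 0
(B) d/dt[x*y] = (dx/dt)y + x(dy/dt) = y^2 - x^2, not identically 0
(C) d/dt[x - y] = y - (-x) = x + y, not identically 0
(D) d/dt[x^2 + y^2] = 2x*dx/dt + 2y*dy/dt = 2x*y + 2y*(-x) = 0

Only (D) has zero time-derivative. So x^2 + y^2 (the squared radius; trajectories are circles) is the conserved quantity.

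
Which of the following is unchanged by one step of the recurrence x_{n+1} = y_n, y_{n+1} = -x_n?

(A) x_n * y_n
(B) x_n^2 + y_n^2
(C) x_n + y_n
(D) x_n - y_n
B

For the recurrence x_{n+1} = y_n, y_{n+1} = -x_n:

x_{n+1}^2 + y_{n+1}^2 = y_n^2 + (-x_n)^2 = x_n^2 + y_n^2
The sum of squares is conserved (like energy in a harmonic oscillator).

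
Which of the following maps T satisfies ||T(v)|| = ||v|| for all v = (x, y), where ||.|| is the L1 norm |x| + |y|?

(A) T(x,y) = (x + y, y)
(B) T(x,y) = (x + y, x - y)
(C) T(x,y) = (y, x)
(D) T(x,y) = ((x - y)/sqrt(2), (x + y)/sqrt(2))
C

A transformation preserves a norm if ||T(v)|| = ||v|| for every v; a single vector where the norm changes rules an option out.

(A) T(x,y) = (x + y, y): v = (0, 1) has norm |0| + |1| = 1, but T(v) = (1, 1) has norm 2 -- not preserved.
(B) T(x,y) = (x + y, x - y): v = (1, 0) has norm |1| + |0| = 1, but T(v) = (1, 1) has norm 2 -- not preserved.
(C) T(x,y) = (y, x): preserves the norm -- it only permutes the coordinates and/or flips signs, which leaves |x| + |y| unchanged.
(D) T(x,y) = ((x - y)/sqrt(2), (x + y)/sqrt(2)): v = (1, 0) has norm |1| + |0| = 1, but T(v) = (sqrt(2)/2, sqrt(2)/2) has norm sqrt(2) -- not preserved.

Therefore the answer is (C).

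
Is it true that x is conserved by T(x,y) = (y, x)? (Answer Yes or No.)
No

Substitute T(x,y) = (y, x) into the expression and compare with the original.

Original: x
After applying T: (y) = y

This differs from the original x (difference: -x + y), so the expression is NOT invariant.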